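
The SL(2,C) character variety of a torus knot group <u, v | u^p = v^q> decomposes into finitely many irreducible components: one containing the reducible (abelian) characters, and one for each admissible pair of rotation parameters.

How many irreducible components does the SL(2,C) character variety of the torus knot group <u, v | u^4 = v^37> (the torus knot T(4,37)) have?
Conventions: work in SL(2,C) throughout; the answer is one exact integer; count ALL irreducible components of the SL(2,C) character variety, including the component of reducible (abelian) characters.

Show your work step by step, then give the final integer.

55

For T(4,37): irreducibility forces the central element u^4 = v^37 to one of +I, -I.
So on each irreducible component the traces are pinned: tr(u) = 2*cos(pi*alpha/4) with 1 <= alpha <= 3, tr(v) = 2*cos(pi*beta/37) with 1 <= beta <= 36.
u^4 = (-1)^alpha I and v^37 = (-1)^beta I must agree, so alpha and beta have equal parity.
count pairs: odd alpha (2 choices) x odd beta (18), plus even alpha (1) x even beta (18): 2*18 + 1*18 = 54.
Total: 54 irreducible-character components + 1 reducible (abelian) component = 55.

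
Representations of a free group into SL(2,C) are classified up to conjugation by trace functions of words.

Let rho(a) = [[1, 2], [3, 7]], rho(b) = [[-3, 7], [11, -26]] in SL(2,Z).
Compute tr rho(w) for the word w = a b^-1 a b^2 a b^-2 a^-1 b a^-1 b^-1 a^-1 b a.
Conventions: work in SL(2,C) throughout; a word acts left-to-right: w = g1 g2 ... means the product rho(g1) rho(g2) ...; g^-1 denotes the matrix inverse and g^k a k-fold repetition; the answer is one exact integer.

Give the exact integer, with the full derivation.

rho(a) = [[1, 2], [3, 7]]
... * rho(b^-1) = [[-26, -7], [-11, -3]]  ->  [[-48, -13], [-155, -42]]
... * rho(a) = [[1, 2], [3, 7]]  ->  [[-87, -187], [-281, -604]]
... * rho(b) = [[-3, 7], [11, -26]]  ->  [[-1796, 4253], [-5801, 13737]]
... * rho(b) = [[-3, 7], [11, -26]]  ->  [[52171, -123150], [168510, -397769]]
... * rho(a) = [[1, 2], [3, 7]]  ->  [[-317279, -757708], [-1024797, -2447363]]
... * rho(b^-1) = [[-26, -7], [-11, -3]]  ->  [[16584042, 4494077], [53565715, 14515668]]
... * rho(b^-1) = [[-26, -7], [-11, -3]]  ->  [[-480619939, -129570525], [-1552380938, -418507009]]
... * rho(a^-1) = [[7, -2], [-3, 1]]  ->  [[-2975627998, 831669353], [-9611145539, 2686254867]]
... * rho(b) = [[-3, 7], [11, -26]]  ->  [[18075246877, -42452799164], [58382240154, -137120645315]]
... * rho(a^-1) = [[7, -2], [-3, 1]]  ->  [[253885125631, -78603292918], [820037617023, -253885125623]]
... * rho(b^-1) = [[-26, -7], [-11, -3]]  ->  [[-5736377044308, -1541386000663], [-18528241660745, -4978607942292]]
... * rho(a^-1) = [[7, -2], [-3, 1]]  ->  [[-35530481308167, 9931368087953], [-114761867798339, 32077875379198]]
... * rho(b) = [[-3, 7], [11, -26]]  ->  [[215836492891984, -506928939443947], [697142232566195, -1637357834447521]]
... * rho(a) = [[1, 2], [3, 7]]  ->  [[-1304950325439857, -3116829590323661], [-4214931270776368, -10067220376000257]]
tr = -1304950325439857 + -10067220376000257 = -11372170701440114

-11372170701440114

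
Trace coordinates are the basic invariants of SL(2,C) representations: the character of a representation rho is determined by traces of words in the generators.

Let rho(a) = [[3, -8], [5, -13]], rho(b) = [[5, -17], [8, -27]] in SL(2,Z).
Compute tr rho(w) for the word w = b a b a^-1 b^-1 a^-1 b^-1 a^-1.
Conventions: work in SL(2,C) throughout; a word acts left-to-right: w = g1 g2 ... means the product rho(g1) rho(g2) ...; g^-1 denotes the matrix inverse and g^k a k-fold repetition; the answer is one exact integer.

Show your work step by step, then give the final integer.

3343417

rho(b) = [[5, -17], [8, -27]]
... * rho(a) = [[3, -8], [5, -13]]  ->  [[-70, 181], [-111, 287]]
... * rho(b) = [[5, -17], [8, -27]]  ->  [[1098, -3697], [1741, -5862]]
... * rho(a^-1) = [[-13, 8], [-5, 3]]  ->  [[4211, -2307], [6677, -3658]]
... * rho(b^-1) = [[-27, 17], [-8, 5]]  ->  [[-95241, 60052], [-151015, 95219]]
... * rho(a^-1) = [[-13, 8], [-5, 3]]  ->  [[937873, -581772], [1487100, -922463]]
... * rho(b^-1) = [[-27, 17], [-8, 5]]  ->  [[-20668395, 13034981], [-32771996, 20668385]]
... * rho(a^-1) = [[-13, 8], [-5, 3]]  ->  [[203514230, -126242217], [322694023, -200170813]]
tr = 203514230 + -200170813 = 3343417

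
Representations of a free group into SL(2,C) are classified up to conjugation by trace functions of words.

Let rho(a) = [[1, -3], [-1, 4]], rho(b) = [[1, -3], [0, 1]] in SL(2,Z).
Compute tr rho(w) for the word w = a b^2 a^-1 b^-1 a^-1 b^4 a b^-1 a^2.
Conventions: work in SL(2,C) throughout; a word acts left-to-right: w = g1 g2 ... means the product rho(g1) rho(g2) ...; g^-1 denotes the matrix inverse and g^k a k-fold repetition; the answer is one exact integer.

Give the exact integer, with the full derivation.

-23533

rho(a) = [[1, -3], [-1, 4]]
... * rho(b) = [[1, -3], [0, 1]]  ->  [[1, -6], [-1, 7]]
... * rho(b) = [[1, -3], [0, 1]]  ->  [[1, -9], [-1, 10]]
... * rho(a^-1) = [[4, 3], [1, 1]]  ->  [[-5, -6], [6, 7]]
... * rho(b^-1) = [[1, 3], [0, 1]]  ->  [[-5, -21], [6, 25]]
... * rho(a^-1) = [[4, 3], [1, 1]]  ->  [[-41, -36], [49, 43]]
... * rho(b) = [[1, -3], [0, 1]]  ->  [[-41, 87], [49, -104]]
... * rho(b) = [[1, -3], [0, 1]]  ->  [[-41, 210], [49, -251]]
... * rho(b) = [[1, -3], [0, 1]]  ->  [[-41, 333], [49, -398]]
... * rho(b) = [[1, -3], [0, 1]]  ->  [[-41, 456], [49, -545]]
... * rho(a) = [[1, -3], [-1, 4]]  ->  [[-497, 1947], [594, -2327]]
... * rho(b^-1) = [[1, 3], [0, 1]]  ->  [[-497, 456], [594, -545]]
... * rho(a) = [[1, -3], [-1, 4]]  ->  [[-953, 3315], [1139, -3962]]
... * rho(a) = [[1, -3], [-1, 4]]  ->  [[-4268, 16119], [5101, -19265]]
tr = -4268 + -19265 = -23533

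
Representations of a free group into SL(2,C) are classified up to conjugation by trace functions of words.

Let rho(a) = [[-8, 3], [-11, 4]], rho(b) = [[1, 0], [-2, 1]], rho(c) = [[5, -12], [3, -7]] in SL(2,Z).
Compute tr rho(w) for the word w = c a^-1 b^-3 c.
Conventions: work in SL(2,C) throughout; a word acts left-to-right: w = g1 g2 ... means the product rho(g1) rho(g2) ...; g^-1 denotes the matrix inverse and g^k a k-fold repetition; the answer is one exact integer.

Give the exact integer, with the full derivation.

rho(c) = [[5, -12], [3, -7]]
... * rho(a^-1) = [[4, -3], [11, -8]]  ->  [[-112, 81], [-65, 47]]
... * rho(b^-1) = [[1, 0], [2, 1]]  ->  [[50, 81], [29, 47]]
... * rho(b^-1) = [[1, 0], [2, 1]]  ->  [[212, 81], [123, 47]]
... * rho(b^-1) = [[1, 0], [2, 1]]  ->  [[374, 81], [217, 47]]
... * rho(c) = [[5, -12], [3, -7]]  ->  [[2113, -5055], [1226, -2933]]
tr = 2113 + -2933 = -820

-820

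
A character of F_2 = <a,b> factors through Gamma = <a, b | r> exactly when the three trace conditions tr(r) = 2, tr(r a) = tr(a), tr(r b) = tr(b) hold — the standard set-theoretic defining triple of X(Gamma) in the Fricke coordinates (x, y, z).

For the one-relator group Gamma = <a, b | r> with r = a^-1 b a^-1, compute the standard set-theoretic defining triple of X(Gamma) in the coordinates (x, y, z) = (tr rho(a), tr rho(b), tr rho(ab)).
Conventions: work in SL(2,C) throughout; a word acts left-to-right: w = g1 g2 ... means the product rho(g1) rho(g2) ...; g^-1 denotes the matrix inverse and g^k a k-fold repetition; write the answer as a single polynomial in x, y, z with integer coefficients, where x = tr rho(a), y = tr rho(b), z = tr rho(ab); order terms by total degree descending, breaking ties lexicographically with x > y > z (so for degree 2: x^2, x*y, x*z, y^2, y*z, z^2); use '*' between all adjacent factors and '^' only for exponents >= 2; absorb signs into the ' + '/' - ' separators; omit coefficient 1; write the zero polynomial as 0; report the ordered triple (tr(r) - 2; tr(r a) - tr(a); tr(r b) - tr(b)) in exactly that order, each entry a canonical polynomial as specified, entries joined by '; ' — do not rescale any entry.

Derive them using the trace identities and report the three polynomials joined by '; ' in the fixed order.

tr(b a^-1) = tr(b) tr(a) - tr(b a)  (eliminate a^-1) = x*y - z
tr(a^-1 b a^-1) = tr(b a^-1) tr(a) - tr(b)  (eliminate a^-1) = x^2*y - x*z - y
tr(b^2) = tr(b) tr(b) - tr(1)   [square of b] = y^2 - 2
tr(b^2 a) = tr(b) tr(a b) - tr(a)   [square of b] = y*z - x
tr(b a^-1 b) = tr(b^2) tr(a) - tr(b^2 a)   [inverse elimination on a] = x*y^2 - y*z - x
tr(b a b a) = tr(b a) tr(b a) - tr(1)   [split at a repeated b] = z^2 - 2
apply: tr(b a^-1 b a) = tr(b a b) tr(a) - tr(b a b a)   [inverse elimination on a] = x*y*z - x^2 - z^2 + 2
tr(a^-1 b a^-1 b) = tr(b a^-1 b) tr(a) - tr(b a^-1 b a)   [inverse elimination on a] = x^2*y^2 - 2*x*y*z + z^2 - 2
assemble the triple (tr(r) - 2; tr(r a) - x; tr(r b) - y)

x^2*y - x*z - y - 2; x*y - x - z; x^2*y^2 - 2*x*y*z + z^2 - y - 2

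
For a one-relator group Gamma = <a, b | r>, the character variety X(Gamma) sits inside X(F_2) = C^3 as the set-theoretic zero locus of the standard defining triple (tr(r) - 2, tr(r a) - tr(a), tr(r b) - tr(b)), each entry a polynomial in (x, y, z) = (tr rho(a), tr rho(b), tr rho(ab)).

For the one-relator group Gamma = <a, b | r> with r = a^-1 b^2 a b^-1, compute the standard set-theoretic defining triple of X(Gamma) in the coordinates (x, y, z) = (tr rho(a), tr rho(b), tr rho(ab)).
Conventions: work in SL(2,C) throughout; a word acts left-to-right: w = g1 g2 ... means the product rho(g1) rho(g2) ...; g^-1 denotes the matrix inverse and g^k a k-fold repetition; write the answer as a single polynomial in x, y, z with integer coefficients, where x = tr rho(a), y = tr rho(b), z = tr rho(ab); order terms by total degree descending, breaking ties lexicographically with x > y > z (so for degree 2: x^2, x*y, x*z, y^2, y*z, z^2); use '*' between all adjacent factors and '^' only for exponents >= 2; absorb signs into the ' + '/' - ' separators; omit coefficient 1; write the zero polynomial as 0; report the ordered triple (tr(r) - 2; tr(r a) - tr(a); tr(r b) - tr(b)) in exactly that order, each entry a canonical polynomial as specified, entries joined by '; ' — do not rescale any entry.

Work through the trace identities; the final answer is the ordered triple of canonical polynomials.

-x*y^2*z + x^2*y + y^3 + y*z^2 - 3*y - 2; -x + z; y^2 - y - 2

so trace(b^2) = trace(b) trace(b) - trace(1) = y^2 - 2
so trace(a b^2) = trace(b) trace(a b) - trace(a) = y*z - x
reduce: trace(b^2 a b) = trace(b) trace(a b^2) - trace(a b) = y^2*z - x*y - z
reduce: trace(a b a b) = trace(b a) trace(b a) - trace(1)   [split at repeated b] = z^2 - 2
trace(a b a) = trace(a) trace(b a) - trace(b) = x*z - y
reduce: trace(b^2 a b a) = trace(b) trace(a b a b) - trace(a b a) = y*z^2 - x*z - y
so trace(a^-1 b^2 a b) = trace(b^2 a b) trace(a) - trace(b^2 a b a) = x*y^2*z - x^2*y - y*z^2 + y
trace(a^-1 b^2 a b^-1) = trace(a^-1 b^2 a) trace(b) - trace(a^-1 b^2 a b) = -x*y^2*z + x^2*y + y^3 + y*z^2 - 3*y
assemble the triple (trace(r) - 2; trace(r a) - x; trace(r b) - y)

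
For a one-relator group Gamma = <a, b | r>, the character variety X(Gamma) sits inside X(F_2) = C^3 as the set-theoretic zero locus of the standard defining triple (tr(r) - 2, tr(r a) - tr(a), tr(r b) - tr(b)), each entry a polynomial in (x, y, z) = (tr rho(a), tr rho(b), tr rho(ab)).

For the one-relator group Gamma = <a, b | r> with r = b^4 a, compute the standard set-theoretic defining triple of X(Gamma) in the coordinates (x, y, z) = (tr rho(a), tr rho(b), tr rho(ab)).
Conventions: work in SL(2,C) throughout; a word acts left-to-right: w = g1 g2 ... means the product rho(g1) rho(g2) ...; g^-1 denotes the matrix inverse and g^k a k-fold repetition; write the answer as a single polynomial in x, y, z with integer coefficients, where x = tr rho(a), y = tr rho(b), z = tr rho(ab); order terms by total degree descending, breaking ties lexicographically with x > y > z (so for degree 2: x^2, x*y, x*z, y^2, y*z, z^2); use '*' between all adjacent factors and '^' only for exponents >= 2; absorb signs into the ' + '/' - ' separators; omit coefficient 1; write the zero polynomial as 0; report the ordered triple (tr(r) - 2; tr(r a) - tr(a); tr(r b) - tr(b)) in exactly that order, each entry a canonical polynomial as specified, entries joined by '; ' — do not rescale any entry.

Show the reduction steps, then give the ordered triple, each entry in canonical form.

y^3*z - x*y^2 - 2*y*z + x - 2; x*y^3*z - x^2*y^2 - y^4 - 2*x*y*z + x^2 + 4*y^2 - x - 2; y^4*z - x*y^3 - 3*y^2*z + 2*x*y - y + z

apply: tr(b a b) = tr(b)*tr(a b) - tr(a)  (reduce the b square) = y*z - x
tr(a b^3) = tr(b)*tr(b a b) - tr(b a)  (reduce the b square) = y^2*z - x*y - z
tr(b^4 a) = tr(b)*tr(a b^3) - tr(a b^2)  (reduce the b square) = y^3*z - x*y^2 - 2*y*z + x
use: tr(b^2) = tr(b)*tr(b) - tr(1) = y^2 - 2
tr(b^3) = tr(b)*tr(b^2) - tr(b) = y^3 - 3*y
tr(a^2 b^3) = tr(a)*tr(b^3 a) - tr(b^3) = x*y^2*z - x^2*y - y^3 - x*z + 3*y
tr(a^2 b) = tr(a)*tr(b a) - tr(b) = x*z - y
tr(a^2) = tr(a)*tr(a) - tr(1) = x^2 - 2
tr(a^2 b^2) = tr(b)*tr(a^2 b) - tr(a^2) = x*y*z - x^2 - y^2 + 2
tr(b^4 a^2) = tr(b)*tr(a^2 b^3) - tr(a^2 b^2) = x*y^3*z - x^2*y^2 - y^4 - 2*x*y*z + x^2 + 4*y^2 - 2
tr(b^4 a b) = tr(b)*tr(a b^4) - tr(a b^3) = y^4*z - x*y^3 - 3*y^2*z + 2*x*y + z
assemble the triple (tr(r) - 2; tr(r a) - x; tr(r b) - y)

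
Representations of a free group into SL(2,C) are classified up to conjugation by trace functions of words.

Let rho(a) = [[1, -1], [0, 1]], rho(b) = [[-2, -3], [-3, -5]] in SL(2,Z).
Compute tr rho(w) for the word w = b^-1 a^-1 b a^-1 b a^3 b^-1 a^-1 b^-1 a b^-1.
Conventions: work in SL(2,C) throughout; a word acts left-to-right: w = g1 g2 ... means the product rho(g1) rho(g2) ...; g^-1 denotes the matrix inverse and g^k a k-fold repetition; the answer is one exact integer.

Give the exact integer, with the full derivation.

rho(b^-1) = [[-5, 3], [3, -2]]
... * rho(a^-1) = [[1, 1], [0, 1]]  ->  [[-5, -2], [3, 1]]
... * rho(b) = [[-2, -3], [-3, -5]]  ->  [[16, 25], [-9, -14]]
... * rho(a^-1) = [[1, 1], [0, 1]]  ->  [[16, 41], [-9, -23]]
... * rho(b) = [[-2, -3], [-3, -5]]  ->  [[-155, -253], [87, 142]]
... * rho(a) = [[1, -1], [0, 1]]  ->  [[-155, -98], [87, 55]]
... * rho(a) = [[1, -1], [0, 1]]  ->  [[-155, 57], [87, -32]]
... * rho(a) = [[1, -1], [0, 1]]  ->  [[-155, 212], [87, -119]]
... * rho(b^-1) = [[-5, 3], [3, -2]]  ->  [[1411, -889], [-792, 499]]
... * rho(a^-1) = [[1, 1], [0, 1]]  ->  [[1411, 522], [-792, -293]]
... * rho(b^-1) = [[-5, 3], [3, -2]]  ->  [[-5489, 3189], [3081, -1790]]
... * rho(a) = [[1, -1], [0, 1]]  ->  [[-5489, 8678], [3081, -4871]]
... * rho(b^-1) = [[-5, 3], [3, -2]]  ->  [[53479, -33823], [-30018, 18985]]
tr = 53479 + 18985 = 72464

72464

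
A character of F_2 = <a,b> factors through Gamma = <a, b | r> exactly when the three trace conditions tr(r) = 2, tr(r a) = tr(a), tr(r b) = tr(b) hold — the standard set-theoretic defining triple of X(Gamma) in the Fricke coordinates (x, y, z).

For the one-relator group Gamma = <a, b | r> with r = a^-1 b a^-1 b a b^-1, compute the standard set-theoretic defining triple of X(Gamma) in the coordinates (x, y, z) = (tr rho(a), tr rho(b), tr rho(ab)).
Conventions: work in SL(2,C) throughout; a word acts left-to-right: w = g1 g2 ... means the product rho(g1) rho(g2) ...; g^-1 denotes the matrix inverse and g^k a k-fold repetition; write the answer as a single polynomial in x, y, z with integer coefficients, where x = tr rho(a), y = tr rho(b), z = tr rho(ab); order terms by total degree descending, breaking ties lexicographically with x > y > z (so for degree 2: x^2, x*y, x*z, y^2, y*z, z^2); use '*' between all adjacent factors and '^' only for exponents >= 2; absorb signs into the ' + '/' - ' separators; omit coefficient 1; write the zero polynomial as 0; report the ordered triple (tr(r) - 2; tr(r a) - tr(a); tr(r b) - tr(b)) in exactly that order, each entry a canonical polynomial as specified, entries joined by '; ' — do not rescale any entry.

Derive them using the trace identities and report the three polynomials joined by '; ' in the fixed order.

tr(b^2) = tr(b) * tr(b) - tr(1)  (reduce the b square) = y^2 - 2
so tr(b a b) = tr(b) * tr(a b) - tr(a)  (reduce the b square) = y*z - x
so tr(b^2 a b) = tr(b) * tr(b a b) - tr(b a)  (reduce the b square) = y^2*z - x*y - z
tr(a b a b) = tr(b a) * tr(b a) - tr(1)  (split on b) = z^2 - 2
tr(a b a) = tr(a) * tr(b a) - tr(b)  (reduce the a square) = x*z - y
tr(b^2 a b a) = tr(b) * tr(a b a b) - tr(a b a)  (reduce the b square) = y*z^2 - x*z - y
tr(a^-1 b^2 a b) = tr(b^2 a b) * tr(a) - tr(b^2 a b a)  (eliminate a^-1) = x*y^2*z - x^2*y - y*z^2 + y
so tr(b a b^-1 a^-1 b) = tr(a^-1 b^2 a) * tr(b) - tr(a^-1 b^2 a b)  (eliminate b^-1) = -x*y^2*z + x^2*y + y^3 + y*z^2 - 3*y
so tr(b a b a b a) = tr(a b a b) * tr(a b) - tr(b a)  (split on a) = z^3 - 3*z
so tr(a^-1 b a b a b) = tr(b a b a b) * tr(a) - tr(b a b a b a)  (eliminate a^-1) = x*y*z^2 - x^2*z - z^3 - x*y + 3*z
tr(b a b^-1 a^-1 b a) = tr(a^-1 b a b a) * tr(b) - tr(a^-1 b a b a b)  (eliminate b^-1) = -x*y*z^2 + x^2*z + y^2*z + z^3 - 3*z
tr(a^-1 b a^-1 b a b^-1) = tr(b a b^-1 a^-1 b) * tr(a) - tr(b a b^-1 a^-1 b a)  (eliminate a^-1) = -x^2*y^2*z + x^3*y + x*y^3 + 2*x*y*z^2 - x^2*z - y^2*z - z^3 - 3*x*y + 3*z
reduce: tr(b a^-1 b) = tr(b^2) * tr(a) - tr(b^2 a) = x*y^2 - y*z - x
assemble the triple (tr(r) - 2; tr(r a) - x; tr(r b) - y)

-x^2*y^2*z + x^3*y + x*y^3 + 2*x*y*z^2 - x^2*z - y^2*z - z^3 - 3*x*y + 3*z - 2; -x + y; x*y^2 - y*z - x - y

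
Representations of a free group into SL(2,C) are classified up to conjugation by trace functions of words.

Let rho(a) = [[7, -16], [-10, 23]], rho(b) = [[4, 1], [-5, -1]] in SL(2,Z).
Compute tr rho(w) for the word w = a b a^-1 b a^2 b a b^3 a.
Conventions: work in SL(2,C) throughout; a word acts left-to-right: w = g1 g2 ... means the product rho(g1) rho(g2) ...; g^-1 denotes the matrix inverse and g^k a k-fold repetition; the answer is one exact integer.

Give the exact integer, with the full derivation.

rho(a) = [[7, -16], [-10, 23]]
... * rho(b) = [[4, 1], [-5, -1]]  ->  [[108, 23], [-155, -33]]
... * rho(a^-1) = [[23, 16], [10, 7]]  ->  [[2714, 1889], [-3895, -2711]]
... * rho(b) = [[4, 1], [-5, -1]]  ->  [[1411, 825], [-2025, -1184]]
... * rho(a) = [[7, -16], [-10, 23]]  ->  [[1627, -3601], [-2335, 5168]]
... * rho(a) = [[7, -16], [-10, 23]]  ->  [[47399, -108855], [-68025, 156224]]
... * rho(b) = [[4, 1], [-5, -1]]  ->  [[733871, 156254], [-1053220, -224249]]
... * rho(a) = [[7, -16], [-10, 23]]  ->  [[3574557, -8148094], [-5130050, 11693793]]
... * rho(b) = [[4, 1], [-5, -1]]  ->  [[55038698, 11722651], [-78989165, -16823843]]
... * rho(b) = [[4, 1], [-5, -1]]  ->  [[161541537, 43316047], [-231837445, -62165322]]
... * rho(b) = [[4, 1], [-5, -1]]  ->  [[429585913, 118225490], [-616523170, -169672123]]
... * rho(a) = [[7, -16], [-10, 23]]  ->  [[1824846491, -4154188338], [-2618940960, 5961911891]]
tr = 1824846491 + 5961911891 = 7786758382

7786758382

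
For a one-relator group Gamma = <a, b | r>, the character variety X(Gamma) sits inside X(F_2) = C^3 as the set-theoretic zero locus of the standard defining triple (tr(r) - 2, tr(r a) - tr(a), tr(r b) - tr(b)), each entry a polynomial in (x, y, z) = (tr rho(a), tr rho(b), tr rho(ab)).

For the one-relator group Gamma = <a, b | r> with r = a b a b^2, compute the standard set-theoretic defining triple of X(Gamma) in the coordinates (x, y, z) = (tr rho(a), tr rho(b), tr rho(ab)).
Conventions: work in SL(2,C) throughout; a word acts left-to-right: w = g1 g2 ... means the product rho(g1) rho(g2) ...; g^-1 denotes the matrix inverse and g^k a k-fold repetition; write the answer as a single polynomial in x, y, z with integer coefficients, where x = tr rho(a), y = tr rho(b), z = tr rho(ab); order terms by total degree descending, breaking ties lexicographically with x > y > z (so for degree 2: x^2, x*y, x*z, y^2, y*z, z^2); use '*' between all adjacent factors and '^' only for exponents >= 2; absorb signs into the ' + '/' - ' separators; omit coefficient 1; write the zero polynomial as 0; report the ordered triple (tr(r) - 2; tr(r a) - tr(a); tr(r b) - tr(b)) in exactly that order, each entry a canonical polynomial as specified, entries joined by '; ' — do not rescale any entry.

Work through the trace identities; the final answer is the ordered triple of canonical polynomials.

so tr(a b a b) = tr(b a)*tr(b a) - tr(1)   [split at repeated b] = z^2 - 2
so tr(a b a) = tr(a)*tr(b a) - tr(b) = x*z - y
tr(a b a b^2) = tr(b)*tr(a b a b) - tr(a b a) = y*z^2 - x*z - y
tr(b a b) = tr(b)*tr(a b) - tr(a) = y*z - x
so tr(a^2 b a b) = tr(a)*tr(b a b a) - tr(b a b) = x*z^2 - y*z - x
so tr(a^2 b a) = tr(a)*tr(b a^2) - tr(b a) = x^2*z - x*y - z
reduce: tr(a b a b^2 a) = tr(b)*tr(a^2 b a b) - tr(a^2 b a) = x*y*z^2 - x^2*z - y^2*z + z
so tr(a b a b^3) = tr(b)*tr(b a b a b) - tr(b a b a)  (reduce the b square) = y^2*z^2 - x*y*z - y^2 - z^2 + 2
assemble the triple (tr(r) - 2; tr(r a) - x; tr(r b) - y)

y*z^2 - x*z - y - 2; x*y*z^2 - x^2*z - y^2*z - x + z; y^2*z^2 - x*y*z - y^2 - z^2 - y + 2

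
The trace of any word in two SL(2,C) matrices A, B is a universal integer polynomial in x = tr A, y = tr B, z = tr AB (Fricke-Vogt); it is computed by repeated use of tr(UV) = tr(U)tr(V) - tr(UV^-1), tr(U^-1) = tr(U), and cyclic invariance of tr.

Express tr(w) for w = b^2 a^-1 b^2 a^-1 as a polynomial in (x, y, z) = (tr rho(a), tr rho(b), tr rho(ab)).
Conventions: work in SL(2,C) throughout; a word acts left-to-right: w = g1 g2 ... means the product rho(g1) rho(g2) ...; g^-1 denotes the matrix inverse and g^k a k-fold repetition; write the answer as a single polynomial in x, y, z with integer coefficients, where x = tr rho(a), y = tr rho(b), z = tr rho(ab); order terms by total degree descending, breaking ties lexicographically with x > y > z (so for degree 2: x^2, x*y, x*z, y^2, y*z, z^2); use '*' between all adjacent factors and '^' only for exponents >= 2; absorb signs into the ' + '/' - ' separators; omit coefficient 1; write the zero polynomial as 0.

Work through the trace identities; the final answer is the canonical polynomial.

and trace(b^2) = trace(b) trace(b) - trace(1) = y^2 - 2
next, trace(b^3) = trace(b) trace(b^2) - trace(b) = y^3 - 3*y
trace(b^4) = trace(b) trace(b^3) - trace(b^2) = y^4 - 4*y^2 + 2
trace(a b^2) = trace(b) trace(a b) - trace(a) = y*z - x
and trace(a b^3) = trace(b) trace(a b^2) - trace(a b) = y^2*z - x*y - z
trace(b^4 a) = trace(b) trace(a b^3) - trace(a b^2) = y^3*z - x*y^2 - 2*y*z + x
and trace(b^2 a^-1 b^2) = trace(b^4) trace(a) - trace(b^4 a) = x*y^4 - y^3*z - 3*x*y^2 + 2*y*z + x
trace(a b a b) = trace(a b) trace(a b) - trace(1) = z^2 - 2
trace(a b a) = trace(a) trace(b a) - trace(b) = x*z - y
and trace(a b^2 a b) = trace(b) trace(a b a b) - trace(a b a) = y*z^2 - x*z - y
and trace(a^2) = trace(a) trace(a) - trace(1) = x^2 - 2
trace(a b^2 a) = trace(b) trace(a^2 b) - trace(a^2) = x*y*z - x^2 - y^2 + 2
trace(b^2 a b^2 a) = trace(b) trace(a b^2 a b) - trace(a b^2 a) = y^2*z^2 - 2*x*y*z + x^2 - 2
trace(b^2 a^-1 b^2 a) = trace(b^2 a b^2) trace(a) - trace(b^2 a b^2 a) = x*y^3*z - x^2*y^2 - y^2*z^2 + 2
trace(b^2 a^-1 b^2 a^-1) = trace(b^2 a^-1 b^2) trace(a) - trace(b^2 a^-1 b^2 a) = x^2*y^4 - 2*x*y^3*z - 2*x^2*y^2 + y^2*z^2 + 2*x*y*z + x^2 - 2

x^2*y^4 - 2*x*y^3*z - 2*x^2*y^2 + y^2*z^2 + 2*x*y*z + x^2 - 2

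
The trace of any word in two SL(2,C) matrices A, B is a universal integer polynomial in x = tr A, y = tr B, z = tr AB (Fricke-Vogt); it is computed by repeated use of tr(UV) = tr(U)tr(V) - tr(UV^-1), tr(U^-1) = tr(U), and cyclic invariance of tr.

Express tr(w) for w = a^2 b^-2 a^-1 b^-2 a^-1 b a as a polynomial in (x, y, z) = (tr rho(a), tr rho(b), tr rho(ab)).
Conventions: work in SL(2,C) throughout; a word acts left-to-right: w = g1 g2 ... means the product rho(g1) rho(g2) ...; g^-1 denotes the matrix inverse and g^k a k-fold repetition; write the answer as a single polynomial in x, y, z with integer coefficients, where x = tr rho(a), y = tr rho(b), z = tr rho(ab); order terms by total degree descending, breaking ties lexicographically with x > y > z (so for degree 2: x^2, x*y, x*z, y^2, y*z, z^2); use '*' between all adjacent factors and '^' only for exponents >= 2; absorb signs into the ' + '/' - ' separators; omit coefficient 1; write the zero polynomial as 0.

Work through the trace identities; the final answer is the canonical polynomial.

-x^3*y^3*z^2 + 2*x^4*y^2*z + x^2*y^4*z + x^2*y^2*z^3 - x^5*y - x^3*y^3 - x^3*y*z^2 + x*y^3*z^2 - 5*x^2*y^2*z - y^4*z - y^2*z^3 + 4*x^3*y + x*y^3 + 3*y^2*z - 2*x*y + z

trace(a^2) = trace(a) * trace(a) - trace(1)  (reduce the a square) = x^2 - 2
trace(a^3) = trace(a) * trace(a^2) - trace(a)  (reduce the a square) = x^3 - 3*x
trace(b a^2) = trace(a) * trace(b a) - trace(b)  (reduce the a square) = x*z - y
trace(a^3 b) = trace(a) * trace(b a^2) - trace(b a)  (reduce the a square) = x^2*z - x*y - z
trace(b^-1 a^3) = trace(a^3) * trace(b) - trace(a^3 b)  (eliminate b^-1) = x^3*y - x^2*z - 2*x*y + z
trace(a^3 b^-2) = trace(b^-1 a^3) * trace(b) - trace(b^-1 a^3 b)  (eliminate b^-1) = x^3*y^2 - x^2*y*z - x^3 - 2*x*y^2 + y*z + 3*x
trace(a^3 b^-3) = trace(a^3 b^-2) * trace(b) - trace(a^3 b^-1)  (eliminate b^-1) = x^3*y^3 - x^2*y^2*z - 2*x^3*y - 2*x*y^3 + x^2*z + y^2*z + 5*x*y - z
trace(a b a^3) = trace(a) * trace(a^2 b a) - trace(a^2 b)  (reduce the a square) = x^3*z - x^2*y - 2*x*z + y
trace(b a b a) = trace(a b) * trace(a b) - trace(1)  (split on a) = z^2 - 2
trace(b a b) = trace(b) * trace(a b) - trace(a)  (reduce the b square) = y*z - x
trace(b a b a^2) = trace(a) * trace(b a b a) - trace(b a b)  (reduce the a square) = x*z^2 - y*z - x
trace(a b a^3 b) = trace(a) * trace(b a b a^2) - trace(b a b a)  (reduce the a square) = x^2*z^2 - x*y*z - x^2 - z^2 + 2
trace(b^-1 a b a^3) = trace(a b a^3) * trace(b) - trace(a b a^3 b)  (eliminate b^-1) = x^3*y*z - x^2*y^2 - x^2*z^2 - x*y*z + x^2 + y^2 + z^2 - 2
trace(b^-1 a b a^3 b^-1) = trace(b^-1 a b a^3) * trace(b) - trace(b^-1 a b a^3 b)  (eliminate b^-1) = x^3*y^2*z - x^2*y^3 - x^2*y*z^2 - x^3*z - x*y^2*z + 2*x^2*y + y^3 + y*z^2 + 2*x*z - 3*y
trace(b^-2 a b a^3 b^-1) = trace(b^-1 a b a^3 b^-1) * trace(b) - trace(b^-1 a b a^3)  (eliminate b^-1) = x^3*y^3*z - x^2*y^4 - x^2*y^2*z^2 - 2*x^3*y*z - x*y^3*z + 3*x^2*y^2 + x^2*z^2 + y^4 + y^2*z^2 + 3*x*y*z - x^2 - 4*y^2 - z^2 + 2
trace(b a^3 b^-4 a) = trace(b^-2 a b a^3 b^-1) * trace(b) - trace(b^-2 a b a^3)  (eliminate b^-1) = x^3*y^4*z - x^2*y^5 - x^2*y^3*z^2 - 3*x^3*y^2*z - x*y^4*z + 4*x^2*y^3 + 2*x^2*y*z^2 + y^5 + y^3*z^2 + x^3*z + 4*x*y^2*z - 3*x^2*y - 5*y^3 - 2*y*z^2 - 2*x*z + 5*y
trace(b^-2 a^-1 b a^3 b^-2) = trace(b a^3 b^-4) * trace(a) - trace(b a^3 b^-4 a)  (eliminate a^-1) = -x^3*y^4*z + x^4*y^3 + x^2*y^5 + x^2*y^3*z^2 + 2*x^3*y^2*z + x*y^4*z - 2*x^4*y - 6*x^2*y^3 - 2*x^2*y*z^2 - y^5 - y^3*z^2 - 3*x*y^2*z + 8*x^2*y + 5*y^3 + 2*y*z^2 + x*z - 5*y
trace(a^4) = trace(a) * trace(a^3) - trace(a^2)  (reduce the a square) = x^4 - 4*x^2 + 2
trace(a^3 b^-1 a) = trace(a^4) * trace(b) - trace(a^4 b)  (eliminate b^-1) = x^4*y - x^3*z - 3*x^2*y + 2*x*z + y
trace(a^2 b a^3) = trace(a) * trace(a^3 b a) - trace(a^3 b)  (reduce the a square) = x^4*z - x^3*y - 3*x^2*z + 2*x*y + z
trace(b a^2 b) = trace(b) * trace(a^2 b) - trace(a^2)  (reduce the b square) = x*y*z - x^2 - y^2 + 2
trace(b a^2 b a^2) = trace(a) * trace(b a^2 b a) - trace(b a^2 b)  (reduce the a square) = x^2*z^2 - 2*x*y*z + y^2 - 2
trace(a^2 b a^3 b) = trace(a) * trace(b a^2 b a^2) - trace(b a^2 b a)  (reduce the a square) = x^3*z^2 - 2*x^2*y*z + x*y^2 - x*z^2 + y*z - x
trace(a b a^3 b^-1 a) = trace(a^2 b a^3) * trace(b) - trace(a^2 b a^3 b)  (eliminate b^-1) = x^4*y*z - x^3*y^2 - x^3*z^2 - x^2*y*z + x*y^2 + x*z^2 + x
trace(a b a b a^3) = trace(a) * trace(a^2 b a b a) - trace(a^2 b a b)  (reduce the a square) = x^3*z^2 - x^2*y*z - x^3 - 2*x*z^2 + y*z + 3*x
trace(b a b a b a) = trace(a b) * trace(a b a b) - trace(a^-1 b^-1)  (split on a) = z^3 - 3*z
trace(b a b a b) = trace(b) * trace(a b a b) - trace(a b a)  (reduce the b square) = y*z^2 - x*z - y
trace(b a b a b a^2) = trace(a) * trace(b a b a b a) - trace(b a b a b)  (reduce the a square) = x*z^3 - y*z^2 - 2*x*z + y
trace(a b a b a^3 b) = trace(a) * trace(b a b a b a^2) - trace(b a b a b a)  (reduce the a square) = x^2*z^3 - x*y*z^2 - 2*x^2*z - z^3 + x*y + 3*z
trace(a b a^3 b^-1 a b) = trace(a b a b a^3) * trace(b) - trace(a b a b a^3 b)  (eliminate b^-1) = x^3*y*z^2 - x^2*y^2*z - x^2*z^3 - x^3*y - x*y*z^2 + 2*x^2*z + y^2*z + z^3 + 2*x*y - 3*z
trace(b a^3 b^-1 a b^-1 a) = trace(a b a^3 b^-1 a) * trace(b) - trace(a b a^3 b^-1 a b)  (eliminate b^-1) = x^4*y^2*z - x^3*y^3 - 2*x^3*y*z^2 + x^2*z^3 + x^3*y + x*y^3 + 2*x*y*z^2 - 2*x^2*z - y^2*z - z^3 - x*y + 3*z
trace(a b^-1 a^-1 b a^3 b^-1) = trace(b a^3 b^-1 a b^-1) * trace(a) - trace(b a^3 b^-1 a b^-1 a)  (eliminate a^-1) = -x^4*y^2*z + x^5*y + x^3*y^3 + 2*x^3*y*z^2 - x^4*z - x^2*z^3 - 4*x^3*y - x*y^3 - 2*x*y*z^2 + 4*x^2*z + y^2*z + z^3 + 2*x*y - 3*z
trace(a^2 b^2 a) = trace(a) * trace(a b^2 a) - trace(a b^2)  (reduce the a square) = x^2*y*z - x^3 - x*y^2 - y*z + 3*x
trace(b a^4 b) = trace(a) * trace(a^2 b^2 a) - trace(a^2 b^2)  (reduce the a square) = x^3*y*z - x^4 - x^2*y^2 - 2*x*y*z + 4*x^2 + y^2 - 2
trace(a^-1 b a^4 b) = trace(b a^4 b) * trace(a) - trace(b a^4 b a)  (eliminate a^-1) = x^4*y*z - x^5 - x^3*y^2 - x^3*z^2 - x^2*y*z + 5*x^3 + x*y^2 + 2*x*z^2 - y*z - 5*x
trace(a b^-1 a^-1 b a^3) = trace(a^-1 b a^4) * trace(b) - trace(a^-1 b a^4 b)  (eliminate b^-1) = -x^4*y*z + x^5 + x^3*y^2 + x^3*z^2 + 2*x^2*y*z - 5*x^3 - 2*x*y^2 - 2*x*z^2 + 5*x
trace(b^-1 a^-1 b a^3 b^-2 a) = trace(a b^-1 a^-1 b a^3 b^-1) * trace(b) - trace(a b^-1 a^-1 b a^3)  (eliminate b^-1) = -x^4*y^3*z + x^5*y^2 + x^3*y^4 + 2*x^3*y^2*z^2 - x^2*y*z^3 - x^5 - 5*x^3*y^2 - x^3*z^2 - x*y^4 - 2*x*y^2*z^2 + 2*x^2*y*z + y^3*z + y*z^3 + 5*x^3 + 4*x*y^2 + 2*x*z^2 - 3*y*z - 5*x
trace(b^-2 a^-1 b a^3 b^-2 a) = trace(b^-1 a^-1 b a^3 b^-2 a) * trace(b) - trace(b^-1 a^-1 b a^3 b^-2 a b)  (eliminate b^-1) = -x^4*y^4*z + x^5*y^3 + x^3*y^5 + 2*x^3*y^3*z^2 - x^2*y^2*z^3 - x^5*y - 5*x^3*y^3 - x^3*y*z^2 - x*y^5 - 2*x*y^3*z^2 + 2*x^2*y^2*z + y^4*z + y^2*z^3 + 4*x^3*y + 4*x*y^3 + 2*x*y*z^2 + x^2*z - 3*y^2*z - 3*x*y - z
trace(a^2 b^-2 a^-1 b^-2 a^-1 b a) = trace(b^-2 a^-1 b a^3 b^-2) * trace(a) - trace(b^-2 a^-1 b a^3 b^-2 a)  (eliminate a^-1) = -x^3*y^3*z^2 + 2*x^4*y^2*z + x^2*y^4*z + x^2*y^2*z^3 - x^5*y - x^3*y^3 - x^3*y*z^2 + x*y^3*z^2 - 5*x^2*y^2*z - y^4*z - y^2*z^3 + 4*x^3*y + x*y^3 + 3*y^2*z - 2*x*y + z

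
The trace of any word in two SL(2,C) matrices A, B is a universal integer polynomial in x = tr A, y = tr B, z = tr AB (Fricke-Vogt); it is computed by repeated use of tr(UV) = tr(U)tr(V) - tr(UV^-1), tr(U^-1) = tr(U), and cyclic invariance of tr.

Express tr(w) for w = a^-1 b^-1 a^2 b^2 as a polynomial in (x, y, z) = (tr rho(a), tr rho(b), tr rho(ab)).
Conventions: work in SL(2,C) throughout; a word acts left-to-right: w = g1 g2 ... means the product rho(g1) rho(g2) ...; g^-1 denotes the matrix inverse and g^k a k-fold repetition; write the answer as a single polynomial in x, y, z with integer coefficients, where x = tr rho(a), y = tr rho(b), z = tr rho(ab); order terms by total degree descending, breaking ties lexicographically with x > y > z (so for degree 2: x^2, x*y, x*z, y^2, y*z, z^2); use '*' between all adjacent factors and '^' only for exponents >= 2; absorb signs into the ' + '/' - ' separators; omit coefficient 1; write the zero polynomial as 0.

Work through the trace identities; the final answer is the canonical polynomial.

-x^2*y^2*z + x^3*y + x*y^3 + x*y*z^2 - 4*x*y + z

trace(a b^2) = trace(b) trace(a b) - trace(a) = y*z - x
trace(a^2 b) = trace(a) trace(b a) - trace(b) = x*z - y
trace(a^2) = trace(a) trace(a) - trace(1) = x^2 - 2
trace(b a^2 b) = trace(b) trace(a^2 b) - trace(a^2) = x*y*z - x^2 - y^2 + 2
trace(b a^2 b^2) = trace(b) trace(b a^2 b) - trace(b a^2) = x*y^2*z - x^2*y - y^3 - x*z + 3*y
trace(b a b a) = trace(a b) trace(a b) - trace(1) = z^2 - 2
trace(a b a^2 b) = trace(a) trace(b a b a) - trace(b a b) = x*z^2 - y*z - x
trace(a b a^2) = trace(a) trace(a b a) - trace(a b) = x^2*z - x*y - z
trace(b a^2 b^2 a) = trace(b) trace(a b a^2 b) - trace(a b a^2) = x*y*z^2 - x^2*z - y^2*z + z
trace(a^2 b^2 a^-1 b) = trace(b a^2 b^2) trace(a) - trace(b a^2 b^2 a) = x^2*y^2*z - x^3*y - x*y^3 - x*y*z^2 + y^2*z + 3*x*y - z
trace(a^-1 b^-1 a^2 b^2) = trace(a^2 b^2 a^-1) trace(b) - trace(a^2 b^2 a^-1 b) = -x^2*y^2*z + x^3*y + x*y^3 + x*y*z^2 - 4*x*y + z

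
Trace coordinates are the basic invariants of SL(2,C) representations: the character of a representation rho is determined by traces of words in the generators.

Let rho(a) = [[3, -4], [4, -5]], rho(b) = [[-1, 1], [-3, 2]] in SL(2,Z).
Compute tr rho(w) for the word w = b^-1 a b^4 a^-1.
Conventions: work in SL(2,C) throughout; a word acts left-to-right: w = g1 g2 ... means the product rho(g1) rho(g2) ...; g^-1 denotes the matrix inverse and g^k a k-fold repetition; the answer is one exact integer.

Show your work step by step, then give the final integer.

-18

rho(b^-1) = [[2, -1], [3, -1]]
... * rho(a) = [[3, -4], [4, -5]]  ->  [[2, -3], [5, -7]]
... * rho(b) = [[-1, 1], [-3, 2]]  ->  [[7, -4], [16, -9]]
... * rho(b) = [[-1, 1], [-3, 2]]  ->  [[5, -1], [11, -2]]
... * rho(b) = [[-1, 1], [-3, 2]]  ->  [[-2, 3], [-5, 7]]
... * rho(b) = [[-1, 1], [-3, 2]]  ->  [[-7, 4], [-16, 9]]
... * rho(a^-1) = [[-5, 4], [-4, 3]]  ->  [[19, -16], [44, -37]]
tr = 19 + -37 = -18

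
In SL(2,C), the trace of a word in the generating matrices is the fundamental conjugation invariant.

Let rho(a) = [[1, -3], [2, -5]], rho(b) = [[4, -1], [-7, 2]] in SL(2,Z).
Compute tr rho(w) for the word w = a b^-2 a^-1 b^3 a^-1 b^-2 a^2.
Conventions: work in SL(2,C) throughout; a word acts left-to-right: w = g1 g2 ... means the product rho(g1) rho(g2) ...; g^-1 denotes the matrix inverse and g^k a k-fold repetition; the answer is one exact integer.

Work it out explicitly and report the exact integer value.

rho(a) = [[1, -3], [2, -5]]
... * rho(b^-1) = [[2, 1], [7, 4]]  ->  [[-19, -11], [-31, -18]]
... * rho(b^-1) = [[2, 1], [7, 4]]  ->  [[-115, -63], [-188, -103]]
... * rho(a^-1) = [[-5, 3], [-2, 1]]  ->  [[701, -408], [1146, -667]]
... * rho(b) = [[4, -1], [-7, 2]]  ->  [[5660, -1517], [9253, -2480]]
... * rho(b) = [[4, -1], [-7, 2]]  ->  [[33259, -8694], [54372, -14213]]
... * rho(b) = [[4, -1], [-7, 2]]  ->  [[193894, -50647], [316979, -82798]]
... * rho(a^-1) = [[-5, 3], [-2, 1]]  ->  [[-868176, 531035], [-1419299, 868139]]
... * rho(b^-1) = [[2, 1], [7, 4]]  ->  [[1980893, 1255964], [3238375, 2053257]]
... * rho(b^-1) = [[2, 1], [7, 4]]  ->  [[12753534, 7004749], [20849549, 11451403]]
... * rho(a) = [[1, -3], [2, -5]]  ->  [[26763032, -73284347], [43752355, -119805662]]
... * rho(a) = [[1, -3], [2, -5]]  ->  [[-119805662, 286132639], [-195858969, 467771245]]
tr = -119805662 + 467771245 = 347965583

347965583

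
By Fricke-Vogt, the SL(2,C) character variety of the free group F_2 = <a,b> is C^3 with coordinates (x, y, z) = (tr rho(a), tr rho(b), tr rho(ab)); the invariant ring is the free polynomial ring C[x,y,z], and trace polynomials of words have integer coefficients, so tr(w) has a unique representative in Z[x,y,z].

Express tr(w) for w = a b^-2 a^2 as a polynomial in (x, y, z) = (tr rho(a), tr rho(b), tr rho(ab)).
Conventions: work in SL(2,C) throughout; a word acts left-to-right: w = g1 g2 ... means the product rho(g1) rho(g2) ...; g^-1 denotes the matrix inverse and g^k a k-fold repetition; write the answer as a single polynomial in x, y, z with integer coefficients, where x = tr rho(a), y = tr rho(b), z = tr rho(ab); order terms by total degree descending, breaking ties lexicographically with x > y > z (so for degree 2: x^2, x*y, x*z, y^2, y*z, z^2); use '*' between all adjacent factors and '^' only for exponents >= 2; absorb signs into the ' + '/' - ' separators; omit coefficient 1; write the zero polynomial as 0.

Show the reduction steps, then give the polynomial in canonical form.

x^3*y^2 - x^2*y*z - x^3 - 2*x*y^2 + y*z + 3*x

tr(a^2) = tr(a)*tr(a) - tr(1) = x^2 - 2
tr(a^3) = tr(a)*tr(a^2) - tr(a) = x^3 - 3*x
tr(a b a) = tr(a)*tr(b a) - tr(b) = x*z - y
tr(a^3 b) = tr(a)*tr(a b a) - tr(a b) = x^2*z - x*y - z
tr(a^3 b^-1) = tr(a^3)*tr(b) - tr(a^3 b) = x^3*y - x^2*z - 2*x*y + z
tr(a b^-2 a^2) = tr(a^3 b^-1)*tr(b) - tr(a^3) = x^3*y^2 - x^2*y*z - x^3 - 2*x*y^2 + y*z + 3*x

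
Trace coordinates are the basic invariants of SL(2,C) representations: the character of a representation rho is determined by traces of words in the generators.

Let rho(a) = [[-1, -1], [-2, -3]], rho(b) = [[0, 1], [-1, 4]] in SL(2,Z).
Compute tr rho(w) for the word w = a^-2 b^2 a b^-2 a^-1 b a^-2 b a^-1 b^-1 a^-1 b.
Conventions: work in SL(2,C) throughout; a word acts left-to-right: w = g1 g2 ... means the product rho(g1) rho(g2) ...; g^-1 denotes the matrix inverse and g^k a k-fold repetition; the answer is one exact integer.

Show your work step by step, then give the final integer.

rho(a^-1) = [[-3, 1], [2, -1]]
... * rho(a^-1) = [[-3, 1], [2, -1]]  ->  [[11, -4], [-8, 3]]
... * rho(b) = [[0, 1], [-1, 4]]  ->  [[4, -5], [-3, 4]]
... * rho(b) = [[0, 1], [-1, 4]]  ->  [[5, -16], [-4, 13]]
... * rho(a) = [[-1, -1], [-2, -3]]  ->  [[27, 43], [-22, -35]]
... * rho(b^-1) = [[4, -1], [1, 0]]  ->  [[151, -27], [-123, 22]]
... * rho(b^-1) = [[4, -1], [1, 0]]  ->  [[577, -151], [-470, 123]]
... * rho(a^-1) = [[-3, 1], [2, -1]]  ->  [[-2033, 728], [1656, -593]]
... * rho(b) = [[0, 1], [-1, 4]]  ->  [[-728, 879], [593, -716]]
... * rho(a^-1) = [[-3, 1], [2, -1]]  ->  [[3942, -1607], [-3211, 1309]]
... * rho(a^-1) = [[-3, 1], [2, -1]]  ->  [[-15040, 5549], [12251, -4520]]
... * rho(b) = [[0, 1], [-1, 4]]  ->  [[-5549, 7156], [4520, -5829]]
... * rho(a^-1) = [[-3, 1], [2, -1]]  ->  [[30959, -12705], [-25218, 10349]]
... * rho(b^-1) = [[4, -1], [1, 0]]  ->  [[111131, -30959], [-90523, 25218]]
... * rho(a^-1) = [[-3, 1], [2, -1]]  ->  [[-395311, 142090], [322005, -115741]]
... * rho(b) = [[0, 1], [-1, 4]]  ->  [[-142090, 173049], [115741, -140959]]
tr = -142090 + -140959 = -283049

-283049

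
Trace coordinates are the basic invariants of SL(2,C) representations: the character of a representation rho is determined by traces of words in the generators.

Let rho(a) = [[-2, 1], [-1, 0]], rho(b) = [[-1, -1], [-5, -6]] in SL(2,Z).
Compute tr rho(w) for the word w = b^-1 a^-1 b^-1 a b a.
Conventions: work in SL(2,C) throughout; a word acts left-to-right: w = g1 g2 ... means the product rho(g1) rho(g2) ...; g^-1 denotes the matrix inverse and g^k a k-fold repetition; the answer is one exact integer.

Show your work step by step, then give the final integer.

rho(b^-1) = [[-6, 1], [5, -1]]
... * rho(a^-1) = [[0, -1], [1, -2]]  ->  [[1, 4], [-1, -3]]
... * rho(b^-1) = [[-6, 1], [5, -1]]  ->  [[14, -3], [-9, 2]]
... * rho(a) = [[-2, 1], [-1, 0]]  ->  [[-25, 14], [16, -9]]
... * rho(b) = [[-1, -1], [-5, -6]]  ->  [[-45, -59], [29, 38]]
... * rho(a) = [[-2, 1], [-1, 0]]  ->  [[149, -45], [-96, 29]]
tr = 149 + 29 = 178

178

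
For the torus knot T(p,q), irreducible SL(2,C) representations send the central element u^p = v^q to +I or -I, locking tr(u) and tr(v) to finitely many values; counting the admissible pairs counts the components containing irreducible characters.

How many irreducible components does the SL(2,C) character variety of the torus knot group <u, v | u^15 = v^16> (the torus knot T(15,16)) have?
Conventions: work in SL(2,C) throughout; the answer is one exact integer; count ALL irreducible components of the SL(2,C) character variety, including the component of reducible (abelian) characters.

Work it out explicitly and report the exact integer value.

Gamma = < u, v | u^15 = v^16 > (torus knot T(15,16)); the central element u^15 = v^16 acts as +I or -I in any irreducible SL(2,C) representation.
On an irreducible component, tr(u) is locked at 2*cos(pi*alpha/15) for some alpha in 1..14, and tr(v) at 2*cos(pi*beta/16) for some beta in 1..15.
Consistency of u^15 = (-1)^alpha I with v^16 = (-1)^beta I forces alpha = beta (mod 2).
Counting: 7 odd alphas x 8 odd betas + 7 even alphas x 7 even betas = 56 + 49 = 105.
That is 105 components of irreducible characters, and with the reducible (abelian) component the total is 106.

106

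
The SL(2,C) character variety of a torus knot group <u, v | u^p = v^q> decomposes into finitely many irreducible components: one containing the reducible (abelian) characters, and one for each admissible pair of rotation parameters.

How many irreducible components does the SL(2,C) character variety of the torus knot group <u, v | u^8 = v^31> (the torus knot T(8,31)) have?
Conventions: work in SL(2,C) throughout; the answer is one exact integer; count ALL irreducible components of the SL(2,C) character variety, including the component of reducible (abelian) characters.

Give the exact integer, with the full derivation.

106

Gamma = < u, v | u^8 = v^31 > (torus knot T(8,31)); the central element u^8 = v^31 acts as +I or -I in any irreducible SL(2,C) representation.
So on each irreducible component the traces are pinned: tr(u) = 2*cos(pi*alpha/8) with 1 <= alpha <= 7, tr(v) = 2*cos(pi*beta/31) with 1 <= beta <= 30.
u^8 = (-1)^alpha I and v^31 = (-1)^beta I must agree, so alpha and beta have equal parity.
Enumerate parity-matched pairs: 4*15 odd-odd plus 3*15 even-even gives 105.
Total: 105 irreducible-character components + 1 reducible (abelian) component = 106.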